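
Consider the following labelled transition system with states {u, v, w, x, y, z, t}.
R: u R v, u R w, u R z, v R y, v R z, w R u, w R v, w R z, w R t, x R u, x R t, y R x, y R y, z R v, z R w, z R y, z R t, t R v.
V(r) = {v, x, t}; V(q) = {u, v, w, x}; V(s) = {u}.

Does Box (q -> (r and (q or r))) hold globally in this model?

No

Let φ = Box (q -> (r and (q or r))). Evaluate φ at each world:
  u (successors {v, w, z}): φ is false.
  v (successors {y, z}): φ is true.
  w (successors {u, v, z, t}): φ is false.
  x (successors {u, t}): φ is false.
  y (successors {x, y}): φ is true.
  z (successors {v, w, y, t}): φ is false.
  t (successors {v}): φ is true.
Detail at u (counterexample):
  At u: Box (q -> (r and (q or r))) requires q -> (r and (q or r)) at every successor {v, w, z}.
    q -> (r and (q or r)) fails at w, so Box (q -> (r and (q or r))) is false at u.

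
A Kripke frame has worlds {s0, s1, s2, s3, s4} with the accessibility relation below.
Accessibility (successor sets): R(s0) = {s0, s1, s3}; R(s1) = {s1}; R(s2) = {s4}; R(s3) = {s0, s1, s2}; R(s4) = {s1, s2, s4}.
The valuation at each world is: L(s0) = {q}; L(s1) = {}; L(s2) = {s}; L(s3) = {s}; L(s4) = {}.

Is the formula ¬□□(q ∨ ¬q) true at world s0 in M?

No

At s0: □□(q ∨ ¬q) is true, so ¬□□(q ∨ ¬q) is false.
  At s0: □□(q ∨ ¬q) requires □(q ∨ ¬q) at every successor {s0, s1, s3}.
      At s0: □(q ∨ ¬q) requires q ∨ ¬q at every successor {s0, s1, s3}.
        At s0: q ∨ ¬q is true.
        At s1: q ∨ ¬q is true.
        At s3: q ∨ ¬q is true.
      So □(q ∨ ¬q) is true at s0.
      At s1: □(q ∨ ¬q) requires q ∨ ¬q at every successor {s1}.
        At s1: q ∨ ¬q is true.
      So □(q ∨ ¬q) is true at s1.
      At s3: □(q ∨ ¬q) requires q ∨ ¬q at every successor {s0, s1, s2}.
        At s0: q ∨ ¬q is true.
        At s1: q ∨ ¬q is true.
        At s2: q ∨ ¬q is true.
      So □(q ∨ ¬q) is true at s3.
  So □□(q ∨ ¬q) is true at s0.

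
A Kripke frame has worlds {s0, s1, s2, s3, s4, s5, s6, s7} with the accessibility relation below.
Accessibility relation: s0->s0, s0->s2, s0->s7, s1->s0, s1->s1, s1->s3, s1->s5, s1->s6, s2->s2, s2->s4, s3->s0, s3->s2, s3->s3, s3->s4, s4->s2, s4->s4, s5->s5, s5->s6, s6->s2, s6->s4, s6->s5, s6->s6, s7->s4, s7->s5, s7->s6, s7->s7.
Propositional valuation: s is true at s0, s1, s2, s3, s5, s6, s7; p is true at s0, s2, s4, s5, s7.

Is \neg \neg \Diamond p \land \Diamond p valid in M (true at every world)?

Let φ = \neg \neg \Diamond p \land \Diamond p. Evaluate φ at each world:
  s0 (successors {s0, s2, s7}): φ is true.
  s1 (successors {s0, s1, s3, s5, s6}): φ is true.
  s2 (successors {s2, s4}): φ is true.
  s3 (successors {s0, s2, s3, s4}): φ is true.
  s4 (successors {s2, s4}): φ is true.
  s5 (successors {s5, s6}): φ is true.
  s6 (successors {s2, s4, s5, s6}): φ is true.
  s7 (successors {s4, s5, s6, s7}): φ is true.
For instance, at s6:
  At s6: \neg \neg \Diamond p is true, \Diamond p is true, so \neg \neg \Diamond p \land \Diamond p is true.
    At s6: \neg \Diamond p is false, so \neg \neg \Diamond p is true.
      At s6: \Diamond p is true, so \neg \Diamond p is false.
    At s6: \Diamond p requires p at some successor in {s2, s4, s5, s6}.
      p holds at s2, so \Diamond p is true at s6.

Yes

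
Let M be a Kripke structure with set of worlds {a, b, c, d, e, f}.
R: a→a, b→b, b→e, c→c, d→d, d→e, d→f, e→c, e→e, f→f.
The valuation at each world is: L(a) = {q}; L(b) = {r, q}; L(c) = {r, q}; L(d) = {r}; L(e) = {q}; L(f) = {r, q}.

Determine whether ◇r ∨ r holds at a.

No

Recall that ◇ψ holds at a world iff ψ holds at some accessible world.
At a: ◇r is false, r is false, so ◇r ∨ r is false.
  At a: ◇r requires r at some successor in {a}.
    At a: r is false.
  So ◇r is false at a.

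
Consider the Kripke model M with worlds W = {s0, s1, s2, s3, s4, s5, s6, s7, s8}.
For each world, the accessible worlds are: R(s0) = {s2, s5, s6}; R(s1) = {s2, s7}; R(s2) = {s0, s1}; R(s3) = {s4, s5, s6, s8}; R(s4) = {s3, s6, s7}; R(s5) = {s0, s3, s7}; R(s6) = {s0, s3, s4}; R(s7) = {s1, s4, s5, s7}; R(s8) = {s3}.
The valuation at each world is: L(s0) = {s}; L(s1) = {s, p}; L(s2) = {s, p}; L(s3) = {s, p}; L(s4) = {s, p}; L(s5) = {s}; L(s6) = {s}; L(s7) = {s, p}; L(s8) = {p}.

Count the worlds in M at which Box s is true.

8

Let φ = Box s. Evaluate φ at each world:
  s0 (successors {s2, s5, s6}): φ is true.
  s1 (successors {s2, s7}): φ is true.
  s2 (successors {s0, s1}): φ is true.
  s3 (successors {s4, s5, s6, s8}): φ is false.
  s4 (successors {s3, s6, s7}): φ is true.
  s5 (successors {s0, s3, s7}): φ is true.
  s6 (successors {s0, s3, s4}): φ is true.
  s7 (successors {s1, s4, s5, s7}): φ is true.
  s8 (successors {s3}): φ is true.
For instance, at s1:
  At s1: Box s requires s at every successor {s2, s7}.
    At s2: s is true.
    At s7: s is true.
  So Box s is true at s1.
Satisfying worlds: {s0, s1, s2, s4, s5, s6, s7, s8}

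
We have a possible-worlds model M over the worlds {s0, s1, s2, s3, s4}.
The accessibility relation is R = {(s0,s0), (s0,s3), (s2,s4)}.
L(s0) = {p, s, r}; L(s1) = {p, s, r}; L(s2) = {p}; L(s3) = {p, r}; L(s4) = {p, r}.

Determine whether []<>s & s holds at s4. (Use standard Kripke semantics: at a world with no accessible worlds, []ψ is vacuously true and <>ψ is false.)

Recall that []ψ holds at a world iff ψ holds at every accessible world, and <>ψ holds iff ψ holds at some accessible world.
At s4: []<>s is true, s is false, so []<>s & s is false.
  At s4: no accessible worlds, so []<>s holds vacuously.

No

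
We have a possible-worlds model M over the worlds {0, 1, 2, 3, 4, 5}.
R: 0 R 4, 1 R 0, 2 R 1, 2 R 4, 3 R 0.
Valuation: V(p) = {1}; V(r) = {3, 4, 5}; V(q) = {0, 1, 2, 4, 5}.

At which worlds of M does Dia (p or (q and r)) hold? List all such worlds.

Recall that Dia ψ holds at a world iff ψ holds at some accessible world.
Let φ = Dia (p or (q and r)). Evaluate φ at each world:
  0 (successors {4}): φ is true.
  1 (successors {0}): φ is false.
  2 (successors {1, 4}): φ is true.
  3 (successors {0}): φ is false.
  4 (successors ∅): φ is false.
  5 (successors ∅): φ is false.
For instance, at 1:
  At 1: Dia (p or (q and r)) requires p or (q and r) at some successor in {0}.
    At 0: p or (q and r) is false.
  So Dia (p or (q and r)) is false at 1.
Satisfying worlds: {0, 2}

0, 2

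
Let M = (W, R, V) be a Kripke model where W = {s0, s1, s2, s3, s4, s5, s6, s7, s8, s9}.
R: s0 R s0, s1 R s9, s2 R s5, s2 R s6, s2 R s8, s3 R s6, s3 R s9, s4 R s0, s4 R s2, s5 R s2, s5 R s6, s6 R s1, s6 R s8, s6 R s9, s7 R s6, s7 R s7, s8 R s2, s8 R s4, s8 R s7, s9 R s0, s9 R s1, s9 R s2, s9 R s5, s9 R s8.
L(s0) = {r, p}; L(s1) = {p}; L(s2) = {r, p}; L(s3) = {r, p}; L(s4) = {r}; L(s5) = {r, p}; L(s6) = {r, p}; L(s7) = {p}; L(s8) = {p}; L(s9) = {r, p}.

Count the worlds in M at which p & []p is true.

Let φ = p & []p. Evaluate φ at each world:
  s0 (successors {s0}): φ is true.
  s1 (successors {s9}): φ is true.
  s2 (successors {s5, s6, s8}): φ is true.
  s3 (successors {s6, s9}): φ is true.
  s4 (successors {s0, s2}): φ is false.
  s5 (successors {s2, s6}): φ is true.
  s6 (successors {s1, s8, s9}): φ is true.
  s7 (successors {s6, s7}): φ is true.
  s8 (successors {s2, s4, s7}): φ is false.
  s9 (successors {s0, s1, s2, s5, s8}): φ is true.
For instance, at s2:
  At s2: p is true, []p is true, so p & []p is true.
    At s2: []p requires p at every successor {s5, s6, s8}.
      At s5: p is true.
      At s6: p is true.
      At s8: p is true.
    So []p is true at s2.
Satisfying worlds: {s0, s1, s2, s3, s5, s6, s7, s9}

8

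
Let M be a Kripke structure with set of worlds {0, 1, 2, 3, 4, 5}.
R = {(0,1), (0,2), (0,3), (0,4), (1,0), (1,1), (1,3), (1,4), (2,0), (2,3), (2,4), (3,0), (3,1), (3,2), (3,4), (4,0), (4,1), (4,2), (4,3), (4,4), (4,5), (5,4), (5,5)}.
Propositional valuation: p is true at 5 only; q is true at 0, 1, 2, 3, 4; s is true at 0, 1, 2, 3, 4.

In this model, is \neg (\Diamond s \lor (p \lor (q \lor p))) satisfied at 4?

Recall that \Diamond ψ holds at a world iff ψ holds at some accessible world.
At 4: \Diamond s \lor (p \lor (q \lor p)) is true, so \neg (\Diamond s \lor (p \lor (q \lor p))) is false.
  At 4: \Diamond s is true, p \lor (q \lor p) is true, so \Diamond s \lor (p \lor (q \lor p)) is true.
    At 4: \Diamond s requires s at some successor in {0, 1, 2, 3, 4, 5}.
      s holds at 0, so \Diamond s is true at 4.

No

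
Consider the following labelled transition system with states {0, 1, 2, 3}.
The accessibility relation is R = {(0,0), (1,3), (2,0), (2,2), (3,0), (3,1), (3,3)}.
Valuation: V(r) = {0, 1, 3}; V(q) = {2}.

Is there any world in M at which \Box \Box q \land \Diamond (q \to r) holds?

Let φ = \Box \Box q \land \Diamond (q \to r). Evaluate φ at each world:
  0 (successors {0}): φ is false.
  1 (successors {3}): φ is false.
  2 (successors {0, 2}): φ is false.
  3 (successors {0, 1, 3}): φ is false.
For instance, at 1:
  At 1: \Box \Box q is false, \Diamond (q \to r) is true, so \Box \Box q \land \Diamond (q \to r) is false.
    At 1: \Box \Box q requires \Box q at every successor {3}.
      \Box q fails at 3, so \Box \Box q is false at 1.
    At 1: \Diamond (q \to r) requires q \to r at some successor in {3}.
      q \to r holds at 3, so \Diamond (q \to r) is true at 1.

No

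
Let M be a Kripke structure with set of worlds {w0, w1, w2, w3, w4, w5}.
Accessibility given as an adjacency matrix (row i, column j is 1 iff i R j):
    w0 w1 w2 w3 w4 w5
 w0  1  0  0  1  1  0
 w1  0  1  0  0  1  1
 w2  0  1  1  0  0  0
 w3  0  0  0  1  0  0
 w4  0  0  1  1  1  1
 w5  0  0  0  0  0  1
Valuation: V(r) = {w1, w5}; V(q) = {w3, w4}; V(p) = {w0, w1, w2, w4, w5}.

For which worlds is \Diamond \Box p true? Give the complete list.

Let φ = \Diamond \Box p. Evaluate φ at each world:
  w0 (successors {w0, w3, w4}): φ is false.
  w1 (successors {w1, w4, w5}): φ is true.
  w2 (successors {w1, w2}): φ is true.
  w3 (successors {w3}): φ is false.
  w4 (successors {w2, w3, w4, w5}): φ is true.
  w5 (successors {w5}): φ is true.
For instance, at w0:
  At w0: \Diamond \Box p requires \Box p at some successor in {w0, w3, w4}.
    At w0: \Box p is false.
    At w3: \Box p is false.
    At w4: \Box p is false.
  So \Diamond \Box p is false at w0.
Satisfying worlds: {w1, w2, w4, w5}

w1, w2, w4, w5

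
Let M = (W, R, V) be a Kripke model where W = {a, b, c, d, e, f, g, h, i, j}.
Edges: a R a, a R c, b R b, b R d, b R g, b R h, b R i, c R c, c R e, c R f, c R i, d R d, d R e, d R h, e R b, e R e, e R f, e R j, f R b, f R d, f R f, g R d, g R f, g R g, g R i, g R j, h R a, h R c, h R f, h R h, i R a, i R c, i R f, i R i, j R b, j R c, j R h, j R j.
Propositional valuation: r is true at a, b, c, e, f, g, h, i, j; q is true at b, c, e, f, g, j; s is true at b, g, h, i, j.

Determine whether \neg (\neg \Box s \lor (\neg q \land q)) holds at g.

Recall that \Box ψ holds at a world iff ψ holds at every accessible world, and \Diamond ψ holds iff ψ holds at some accessible world.
At g: \neg \Box s \lor (\neg q \land q) is true, so \neg (\neg \Box s \lor (\neg q \land q)) is false.
  At g: \neg \Box s is true, \neg q \land q is false, so \neg \Box s \lor (\neg q \land q) is true.
    At g: \Box s is false, so \neg \Box s is true.
      At g: \Box s requires s at every successor {d, f, g, i, j}.
        s fails at d, so \Box s is false at g.

No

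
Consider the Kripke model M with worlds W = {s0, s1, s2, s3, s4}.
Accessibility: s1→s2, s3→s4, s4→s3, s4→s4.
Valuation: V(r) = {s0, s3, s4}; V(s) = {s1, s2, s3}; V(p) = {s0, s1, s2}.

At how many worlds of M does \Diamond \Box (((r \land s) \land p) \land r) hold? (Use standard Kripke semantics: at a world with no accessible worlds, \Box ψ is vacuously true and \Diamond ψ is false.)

Let φ = \Diamond \Box (((r \land s) \land p) \land r). Evaluate φ at each world:
  s0 (successors ∅): φ is false.
  s1 (successors {s2}): φ is true.
  s2 (successors ∅): φ is false.
  s3 (successors {s4}): φ is false.
  s4 (successors {s3, s4}): φ is false.
For instance, at s4:
  At s4: \Diamond \Box (((r \land s) \land p) \land r) requires \Box (((r \land s) \land p) \land r) at some successor in {s3, s4}.
    At s3: \Box (((r \land s) \land p) \land r) is false.
    At s4: \Box (((r \land s) \land p) \land r) is false.
  So \Diamond \Box (((r \land s) \land p) \land r) is false at s4.
Satisfying worlds: {s1}

1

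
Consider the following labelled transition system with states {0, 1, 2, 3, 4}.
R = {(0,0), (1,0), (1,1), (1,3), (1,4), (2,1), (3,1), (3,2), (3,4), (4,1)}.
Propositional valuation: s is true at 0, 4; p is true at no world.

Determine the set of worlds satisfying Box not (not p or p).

none

Recall that Box ψ holds at a world iff ψ holds at every accessible world, and Dia ψ holds iff ψ holds at some accessible world.
Let φ = Box not (not p or p). Evaluate φ at each world:
  0 (successors {0}): φ is false.
  1 (successors {0, 1, 3, 4}): φ is false.
  2 (successors {1}): φ is false.
  3 (successors {1, 2, 4}): φ is false.
  4 (successors {1}): φ is false.
For instance, at 1:
  At 1: Box not (not p or p) requires not (not p or p) at every successor {0, 1, 3, 4}.
    not (not p or p) fails at 0, so Box not (not p or p) is false at 1.
Satisfying worlds: none.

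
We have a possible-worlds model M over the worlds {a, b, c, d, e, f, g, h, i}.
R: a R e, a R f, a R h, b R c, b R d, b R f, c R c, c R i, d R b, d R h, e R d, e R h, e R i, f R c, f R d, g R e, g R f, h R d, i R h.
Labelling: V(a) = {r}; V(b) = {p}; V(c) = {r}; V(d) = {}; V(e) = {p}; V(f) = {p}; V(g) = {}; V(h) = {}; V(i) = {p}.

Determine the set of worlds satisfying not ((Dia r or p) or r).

Let φ = not ((Dia r or p) or r). Evaluate φ at each world:
  a (successors {e, f, h}): φ is false.
  b (successors {c, d, f}): φ is false.
  c (successors {c, i}): φ is false.
  d (successors {b, h}): φ is true.
  e (successors {d, h, i}): φ is false.
  f (successors {c, d}): φ is false.
  g (successors {e, f}): φ is true.
  h (successors {d}): φ is true.
  i (successors {h}): φ is false.
For instance, at g:
  At g: (Dia r or p) or r is false, so not ((Dia r or p) or r) is true.
    At g: Dia r or p is false, r is false, so (Dia r or p) or r is false.
      At g: Dia r is false, p is false, so Dia r or p is false.
Satisfying worlds: {d, g, h}

d, g, h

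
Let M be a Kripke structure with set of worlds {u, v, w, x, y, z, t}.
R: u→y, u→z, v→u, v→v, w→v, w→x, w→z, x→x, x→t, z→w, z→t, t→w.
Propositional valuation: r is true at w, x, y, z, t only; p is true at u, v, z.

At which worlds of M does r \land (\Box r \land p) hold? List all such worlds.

z

Let φ = r \land (\Box r \land p). Evaluate φ at each world:
  u (successors {y, z}): φ is false.
  v (successors {u, v}): φ is false.
  w (successors {v, x, z}): φ is false.
  x (successors {x, t}): φ is false.
  y (successors ∅): φ is false.
  z (successors {w, t}): φ is true.
  t (successors {w}): φ is false.
For instance, at x:
  At x: r is true, \Box r \land p is false, so r \land (\Box r \land p) is false.
    At x: \Box r is true, p is false, so \Box r \land p is false.
      At x: \Box r requires r at every successor {x, t}.
        At x: r is true.
        At t: r is true.
      So \Box r is true at x.
Satisfying worlds: {z}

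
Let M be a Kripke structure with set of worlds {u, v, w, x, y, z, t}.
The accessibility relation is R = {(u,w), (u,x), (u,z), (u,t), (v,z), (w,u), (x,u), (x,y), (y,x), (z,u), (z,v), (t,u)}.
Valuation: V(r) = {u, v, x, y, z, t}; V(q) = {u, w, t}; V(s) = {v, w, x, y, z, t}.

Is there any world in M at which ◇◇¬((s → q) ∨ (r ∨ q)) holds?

Let φ = ◇◇¬((s → q) ∨ (r ∨ q)). Evaluate φ at each world:
  u (successors {w, x, z, t}): φ is false.
  v (successors {z}): φ is false.
  w (successors {u}): φ is false.
  x (successors {u, y}): φ is false.
  y (successors {x}): φ is false.
  z (successors {u, v}): φ is false.
  t (successors {u}): φ is false.
For instance, at y:
  At y: ◇◇¬((s → q) ∨ (r ∨ q)) requires ◇¬((s → q) ∨ (r ∨ q)) at some successor in {x}.
    At x: ◇¬((s → q) ∨ (r ∨ q)) is false.
  So ◇◇¬((s → q) ∨ (r ∨ q)) is false at y.

No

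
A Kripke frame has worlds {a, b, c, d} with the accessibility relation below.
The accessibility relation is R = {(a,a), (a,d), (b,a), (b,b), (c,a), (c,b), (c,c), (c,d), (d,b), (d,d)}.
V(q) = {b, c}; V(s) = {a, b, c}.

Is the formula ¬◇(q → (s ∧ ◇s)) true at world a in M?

At a: ◇(q → (s ∧ ◇s)) is true, so ¬◇(q → (s ∧ ◇s)) is false.
  At a: ◇(q → (s ∧ ◇s)) requires q → (s ∧ ◇s) at some successor in {a, d}.
    q → (s ∧ ◇s) holds at a, so ◇(q → (s ∧ ◇s)) is true at a.
      At a: q is false, s ∧ ◇s is true, so q → (s ∧ ◇s) is true.

No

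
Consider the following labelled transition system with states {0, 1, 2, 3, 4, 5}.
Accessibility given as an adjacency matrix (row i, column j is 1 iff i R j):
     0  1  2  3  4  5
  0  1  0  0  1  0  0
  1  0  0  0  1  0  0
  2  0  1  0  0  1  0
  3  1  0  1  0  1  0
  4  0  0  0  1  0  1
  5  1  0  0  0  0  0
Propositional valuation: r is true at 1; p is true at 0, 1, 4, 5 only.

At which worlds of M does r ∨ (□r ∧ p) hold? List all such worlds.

Recall that □ψ holds at a world iff ψ holds at every accessible world, and ◇ψ holds iff ψ holds at some accessible world.
Let φ = r ∨ (□r ∧ p). Evaluate φ at each world:
  0 (successors {0, 3}): φ is false.
  1 (successors {3}): φ is true.
  2 (successors {1, 4}): φ is false.
  3 (successors {0, 2, 4}): φ is false.
  4 (successors {3, 5}): φ is false.
  5 (successors {0}): φ is false.
For instance, at 0:
  At 0: r is false, □r ∧ p is false, so r ∨ (□r ∧ p) is false.
    At 0: □r is false, p is true, so □r ∧ p is false.
      At 0: □r requires r at every successor {0, 3}.
        r fails at 0, so □r is false at 0.
Satisfying worlds: {1}

1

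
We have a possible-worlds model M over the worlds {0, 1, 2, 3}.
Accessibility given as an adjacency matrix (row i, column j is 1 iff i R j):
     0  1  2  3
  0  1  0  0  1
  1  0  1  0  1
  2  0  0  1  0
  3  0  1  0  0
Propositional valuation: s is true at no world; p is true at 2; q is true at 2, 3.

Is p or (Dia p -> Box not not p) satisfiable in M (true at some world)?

Let φ = p or (Dia p -> Box not not p). Evaluate φ at each world:
  0 (successors {0, 3}): φ is true.
  1 (successors {1, 3}): φ is true.
  2 (successors {2}): φ is true.
  3 (successors {1}): φ is true.
Detail at 0 (witness):
  At 0: p is false, Dia p -> Box not not p is true, so p or (Dia p -> Box not not p) is true.
    At 0: Dia p is false, Box not not p is false, so Dia p -> Box not not p is true.
      At 0: Dia p requires p at some successor in {0, 3}.
        At 0: p is false.
        At 3: p is false.
      So Dia p is false at 0.
      At 0: Box not not p requires not not p at every successor {0, 3}.
        not not p fails at 0, so Box not not p is false at 0.

Yes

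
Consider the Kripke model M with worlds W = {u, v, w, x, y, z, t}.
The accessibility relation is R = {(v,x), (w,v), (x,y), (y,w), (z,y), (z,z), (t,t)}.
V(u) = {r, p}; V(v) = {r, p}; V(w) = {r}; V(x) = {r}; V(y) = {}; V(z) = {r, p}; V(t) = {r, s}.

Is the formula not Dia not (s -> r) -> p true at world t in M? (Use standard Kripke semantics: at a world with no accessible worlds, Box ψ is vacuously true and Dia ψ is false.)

No

At t: not Dia not (s -> r) is true, p is false, so not Dia not (s -> r) -> p is false.
  At t: Dia not (s -> r) is false, so not Dia not (s -> r) is true.
    At t: Dia not (s -> r) requires not (s -> r) at some successor in {t}.
      At t: not (s -> r) is false.
    So Dia not (s -> r) is false at t.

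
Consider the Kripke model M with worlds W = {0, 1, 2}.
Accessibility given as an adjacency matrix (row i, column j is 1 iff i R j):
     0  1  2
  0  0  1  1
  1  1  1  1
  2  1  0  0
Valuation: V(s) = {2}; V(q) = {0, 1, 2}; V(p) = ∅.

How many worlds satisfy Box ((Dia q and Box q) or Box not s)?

Recall that Box ψ holds at a world iff ψ holds at every accessible world, and Dia ψ holds iff ψ holds at some accessible world.
Let φ = Box ((Dia q and Box q) or Box not s). Evaluate φ at each world:
  0 (successors {1, 2}): φ is true.
  1 (successors {0, 1, 2}): φ is true.
  2 (successors {0}): φ is true.
For instance, at 1:
  At 1: Box ((Dia q and Box q) or Box not s) requires (Dia q and Box q) or Box not s at every successor {0, 1, 2}.
      At 0: Dia q and Box q is true, Box not s is false, so (Dia q and Box q) or Box not s is true.
      At 1: Dia q and Box q is true, Box not s is false, so (Dia q and Box q) or Box not s is true.
      At 2: Dia q and Box q is true, Box not s is true, so (Dia q and Box q) or Box not s is true.
  So Box ((Dia q and Box q) or Box not s) is true at 1.
Satisfying worlds: {0, 1, 2}

3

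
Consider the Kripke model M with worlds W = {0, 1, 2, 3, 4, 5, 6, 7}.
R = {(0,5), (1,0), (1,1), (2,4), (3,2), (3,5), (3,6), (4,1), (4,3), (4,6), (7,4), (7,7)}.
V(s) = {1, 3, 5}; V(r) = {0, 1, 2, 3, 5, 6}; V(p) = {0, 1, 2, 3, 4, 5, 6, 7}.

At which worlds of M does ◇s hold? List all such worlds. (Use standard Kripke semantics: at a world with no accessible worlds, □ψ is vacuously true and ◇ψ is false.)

0, 1, 3, 4

Let φ = ◇s. Evaluate φ at each world:
  0 (successors {5}): φ is true.
  1 (successors {0, 1}): φ is true.
  2 (successors {4}): φ is false.
  3 (successors {2, 5, 6}): φ is true.
  4 (successors {1, 3, 6}): φ is true.
  5 (successors ∅): φ is false.
  6 (successors ∅): φ is false.
  7 (successors {4, 7}): φ is false.
For instance, at 3:
  At 3: ◇s requires s at some successor in {2, 5, 6}.
    s holds at 5, so ◇s is true at 3.
Satisfying worlds: {0, 1, 3, 4}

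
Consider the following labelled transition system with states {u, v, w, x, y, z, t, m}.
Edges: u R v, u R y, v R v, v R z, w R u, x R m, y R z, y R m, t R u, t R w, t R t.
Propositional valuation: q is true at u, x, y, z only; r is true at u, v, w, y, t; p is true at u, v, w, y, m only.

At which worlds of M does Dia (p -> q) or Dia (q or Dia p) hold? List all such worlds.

u, v, w, y, t

Recall that Dia ψ holds at a world iff ψ holds at some accessible world.
Let φ = Dia (p -> q) or Dia (q or Dia p). Evaluate φ at each world:
  u (successors {v, y}): φ is true.
  v (successors {v, z}): φ is true.
  w (successors {u}): φ is true.
  x (successors {m}): φ is false.
  y (successors {z, m}): φ is true.
  z (successors ∅): φ is false.
  t (successors {u, w, t}): φ is true.
  m (successors ∅): φ is false.
For instance, at y:
  At y: Dia (p -> q) is true, Dia (q or Dia p) is true, so Dia (p -> q) or Dia (q or Dia p) is true.
    At y: Dia (p -> q) requires p -> q at some successor in {z, m}.
      p -> q holds at z, so Dia (p -> q) is true at y.
    At y: Dia (q or Dia p) requires q or Dia p at some successor in {z, m}.
      q or Dia p holds at z, so Dia (q or Dia p) is true at y.
Satisfying worlds: {u, v, w, y, t}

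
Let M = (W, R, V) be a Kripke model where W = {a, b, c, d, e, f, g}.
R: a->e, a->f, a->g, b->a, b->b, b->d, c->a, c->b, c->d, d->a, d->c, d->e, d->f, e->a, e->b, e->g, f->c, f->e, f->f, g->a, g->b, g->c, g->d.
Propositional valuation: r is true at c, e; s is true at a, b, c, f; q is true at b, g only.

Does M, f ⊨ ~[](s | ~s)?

No

At f: [](s | ~s) is true, so ~[](s | ~s) is false.
  At f: [](s | ~s) requires s | ~s at every successor {c, e, f}.
    At c: s | ~s is true.
    At e: s | ~s is true.
    At f: s | ~s is true.
  So [](s | ~s) is true at f.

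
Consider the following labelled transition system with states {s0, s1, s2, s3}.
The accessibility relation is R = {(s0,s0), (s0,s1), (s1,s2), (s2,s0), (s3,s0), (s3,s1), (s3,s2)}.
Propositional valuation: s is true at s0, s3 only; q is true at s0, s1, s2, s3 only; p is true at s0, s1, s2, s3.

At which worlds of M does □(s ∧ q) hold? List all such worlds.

s2

Let φ = □(s ∧ q). Evaluate φ at each world:
  s0 (successors {s0, s1}): φ is false.
  s1 (successors {s2}): φ is false.
  s2 (successors {s0}): φ is true.
  s3 (successors {s0, s1, s2}): φ is false.
For instance, at s0:
  At s0: □(s ∧ q) requires s ∧ q at every successor {s0, s1}.
    s ∧ q fails at s1, so □(s ∧ q) is false at s0.
Satisfying worlds: {s2}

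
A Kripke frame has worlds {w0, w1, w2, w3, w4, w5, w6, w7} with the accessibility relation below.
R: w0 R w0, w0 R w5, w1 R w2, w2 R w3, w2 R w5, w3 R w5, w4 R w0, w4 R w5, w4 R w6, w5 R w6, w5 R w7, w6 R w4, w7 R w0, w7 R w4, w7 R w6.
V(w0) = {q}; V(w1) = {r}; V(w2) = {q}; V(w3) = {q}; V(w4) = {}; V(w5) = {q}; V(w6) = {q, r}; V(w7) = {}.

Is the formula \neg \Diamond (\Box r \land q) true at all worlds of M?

Let φ = \neg \Diamond (\Box r \land q). Evaluate φ at each world:
  w0 (successors {w0, w5}): φ is true.
  w1 (successors {w2}): φ is true.
  w2 (successors {w3, w5}): φ is true.
  w3 (successors {w5}): φ is true.
  w4 (successors {w0, w5, w6}): φ is true.
  w5 (successors {w6, w7}): φ is true.
  w6 (successors {w4}): φ is true.
  w7 (successors {w0, w4, w6}): φ is true.
For instance, at w5:
  At w5: \Diamond (\Box r \land q) is false, so \neg \Diamond (\Box r \land q) is true.
    At w5: \Diamond (\Box r \land q) requires \Box r \land q at some successor in {w6, w7}.
      At w6: \Box r \land q is false.
      At w7: \Box r \land q is false.
    So \Diamond (\Box r \land q) is false at w5.

Yes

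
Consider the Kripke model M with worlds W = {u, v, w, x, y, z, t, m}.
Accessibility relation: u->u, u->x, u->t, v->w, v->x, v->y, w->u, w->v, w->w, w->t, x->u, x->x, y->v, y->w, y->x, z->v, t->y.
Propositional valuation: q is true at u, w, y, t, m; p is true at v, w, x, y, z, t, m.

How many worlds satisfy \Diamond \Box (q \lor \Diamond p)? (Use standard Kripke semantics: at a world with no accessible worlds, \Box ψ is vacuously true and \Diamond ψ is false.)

7

Recall that \Box ψ holds at a world iff ψ holds at every accessible world, and \Diamond ψ holds iff ψ holds at some accessible world.
Let φ = \Diamond \Box (q \lor \Diamond p). Evaluate φ at each world:
  u (successors {u, x, t}): φ is true.
  v (successors {w, x, y}): φ is true.
  w (successors {u, v, w, t}): φ is true.
  x (successors {u, x}): φ is true.
  y (successors {v, w, x}): φ is true.
  z (successors {v}): φ is true.
  t (successors {y}): φ is true.
  m (successors ∅): φ is false.
For instance, at v:
  At v: \Diamond \Box (q \lor \Diamond p) requires \Box (q \lor \Diamond p) at some successor in {w, x, y}.
    \Box (q \lor \Diamond p) holds at w, so \Diamond \Box (q \lor \Diamond p) is true at v.
      At w: \Box (q \lor \Diamond p) requires q \lor \Diamond p at every successor {u, v, w, t}.
        At u: q \lor \Diamond p is true.
        At v: q \lor \Diamond p is true.
        At w: q \lor \Diamond p is true.
        At t: q \lor \Diamond p is true.
      So \Box (q \lor \Diamond p) is true at w.
Satisfying worlds: {u, v, w, x, y, z, t}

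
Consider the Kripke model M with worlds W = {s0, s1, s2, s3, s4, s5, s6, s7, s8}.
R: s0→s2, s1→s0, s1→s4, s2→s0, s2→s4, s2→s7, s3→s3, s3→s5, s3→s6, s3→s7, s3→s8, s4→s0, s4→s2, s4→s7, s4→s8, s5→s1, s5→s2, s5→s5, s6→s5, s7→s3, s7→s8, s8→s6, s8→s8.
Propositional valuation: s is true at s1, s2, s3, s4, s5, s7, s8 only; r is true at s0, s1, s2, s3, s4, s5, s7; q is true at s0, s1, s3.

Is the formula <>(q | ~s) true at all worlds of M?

Recall that <>ψ holds at a world iff ψ holds at some accessible world.
Let φ = <>(q | ~s). Evaluate φ at each world:
  s0 (successors {s2}): φ is false.
  s1 (successors {s0, s4}): φ is true.
  s2 (successors {s0, s4, s7}): φ is true.
  s3 (successors {s3, s5, s6, s7, s8}): φ is true.
  s4 (successors {s0, s2, s7, s8}): φ is true.
  s5 (successors {s1, s2, s5}): φ is true.
  s6 (successors {s5}): φ is false.
  s7 (successors {s3, s8}): φ is true.
  s8 (successors {s6, s8}): φ is true.
Detail at s0 (counterexample):
  At s0: <>(q | ~s) requires q | ~s at some successor in {s2}.
    At s2: q | ~s is false.
  So <>(q | ~s) is false at s0.

No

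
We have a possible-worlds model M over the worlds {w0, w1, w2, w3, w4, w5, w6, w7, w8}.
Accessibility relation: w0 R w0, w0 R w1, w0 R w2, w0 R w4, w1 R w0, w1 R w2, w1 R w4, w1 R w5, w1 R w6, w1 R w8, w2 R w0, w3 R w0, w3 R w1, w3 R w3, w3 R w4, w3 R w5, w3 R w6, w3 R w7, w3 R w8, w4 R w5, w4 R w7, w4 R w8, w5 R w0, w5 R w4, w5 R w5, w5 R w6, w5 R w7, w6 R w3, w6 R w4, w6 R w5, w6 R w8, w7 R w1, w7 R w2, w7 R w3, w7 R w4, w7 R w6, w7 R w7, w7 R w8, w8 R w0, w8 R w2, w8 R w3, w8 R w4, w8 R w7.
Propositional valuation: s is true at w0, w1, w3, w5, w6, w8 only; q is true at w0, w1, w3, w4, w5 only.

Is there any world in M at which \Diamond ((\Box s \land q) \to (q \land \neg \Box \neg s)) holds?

Yes

Let φ = \Diamond ((\Box s \land q) \to (q \land \neg \Box \neg s)). Evaluate φ at each world:
  w0 (successors {w0, w1, w2, w4}): φ is true.
  w1 (successors {w0, w2, w4, w5, w6, w8}): φ is true.
  w2 (successors {w0}): φ is true.
  w3 (successors {w0, w1, w3, w4, w5, w6, w7, w8}): φ is true.
  w4 (successors {w5, w7, w8}): φ is true.
  w5 (successors {w0, w4, w5, w6, w7}): φ is true.
  w6 (successors {w3, w4, w5, w8}): φ is true.
  w7 (successors {w1, w2, w3, w4, w6, w7, w8}): φ is true.
  w8 (successors {w0, w2, w3, w4, w7}): φ is true.
Detail at w0 (witness):
  At w0: \Diamond ((\Box s \land q) \to (q \land \neg \Box \neg s)) requires (\Box s \land q) \to (q \land \neg \Box \neg s) at some successor in {w0, w1, w2, w4}.
    (\Box s \land q) \to (q \land \neg \Box \neg s) holds at w0, so \Diamond ((\Box s \land q) \to (q \land \neg \Box \neg s)) is true at w0.
      At w0: \Box s \land q is false, q \land \neg \Box \neg s is true, so (\Box s \land q) \to (q \land \neg \Box \neg s) is true.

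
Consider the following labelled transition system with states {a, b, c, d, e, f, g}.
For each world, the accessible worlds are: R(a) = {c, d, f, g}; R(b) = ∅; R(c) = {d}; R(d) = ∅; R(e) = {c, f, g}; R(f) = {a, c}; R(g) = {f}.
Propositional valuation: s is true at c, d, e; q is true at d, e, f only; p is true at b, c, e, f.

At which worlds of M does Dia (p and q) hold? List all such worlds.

a, e, g

Recall that Dia ψ holds at a world iff ψ holds at some accessible world.
Let φ = Dia (p and q). Evaluate φ at each world:
  a (successors {c, d, f, g}): φ is true.
  b (successors ∅): φ is false.
  c (successors {d}): φ is false.
  d (successors ∅): φ is false.
  e (successors {c, f, g}): φ is true.
  f (successors {a, c}): φ is false.
  g (successors {f}): φ is true.
For instance, at g:
  At g: Dia (p and q) requires p and q at some successor in {f}.
    p and q holds at f, so Dia (p and q) is true at g.
Satisfying worlds: {a, e, g}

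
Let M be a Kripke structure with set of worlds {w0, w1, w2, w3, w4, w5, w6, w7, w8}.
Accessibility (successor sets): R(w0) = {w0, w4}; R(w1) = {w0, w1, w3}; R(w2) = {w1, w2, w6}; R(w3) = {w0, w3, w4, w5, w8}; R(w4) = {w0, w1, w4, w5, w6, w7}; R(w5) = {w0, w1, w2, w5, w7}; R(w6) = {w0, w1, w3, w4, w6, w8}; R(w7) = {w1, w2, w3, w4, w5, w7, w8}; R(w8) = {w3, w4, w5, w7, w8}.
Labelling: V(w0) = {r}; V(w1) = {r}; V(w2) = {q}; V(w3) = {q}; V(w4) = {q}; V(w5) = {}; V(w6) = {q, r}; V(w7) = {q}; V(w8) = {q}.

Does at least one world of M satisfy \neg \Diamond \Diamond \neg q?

Let φ = \neg \Diamond \Diamond \neg q. Evaluate φ at each world:
  w0 (successors {w0, w4}): φ is false.
  w1 (successors {w0, w1, w3}): φ is false.
  w2 (successors {w1, w2, w6}): φ is false.
  w3 (successors {w0, w3, w4, w5, w8}): φ is false.
  w4 (successors {w0, w1, w4, w5, w6, w7}): φ is false.
  w5 (successors {w0, w1, w2, w5, w7}): φ is false.
  w6 (successors {w0, w1, w3, w4, w6, w8}): φ is false.
  w7 (successors {w1, w2, w3, w4, w5, w7, w8}): φ is false.
  w8 (successors {w3, w4, w5, w7, w8}): φ is false.
For instance, at w8:
  At w8: \Diamond \Diamond \neg q is true, so \neg \Diamond \Diamond \neg q is false.
    At w8: \Diamond \Diamond \neg q requires \Diamond \neg q at some successor in {w3, w4, w5, w7, w8}.
      \Diamond \neg q holds at w3, so \Diamond \Diamond \neg q is true at w8.

No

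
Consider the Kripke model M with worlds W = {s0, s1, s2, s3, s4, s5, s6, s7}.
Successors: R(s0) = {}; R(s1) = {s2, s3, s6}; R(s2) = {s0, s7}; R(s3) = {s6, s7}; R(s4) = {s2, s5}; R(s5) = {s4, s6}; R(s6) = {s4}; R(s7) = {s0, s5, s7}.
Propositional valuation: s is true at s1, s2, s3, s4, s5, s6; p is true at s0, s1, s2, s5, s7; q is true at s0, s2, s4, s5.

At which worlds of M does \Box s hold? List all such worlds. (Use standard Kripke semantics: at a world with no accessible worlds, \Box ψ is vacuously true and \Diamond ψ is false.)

s0, s1, s4, s5, s6

Let φ = \Box s. Evaluate φ at each world:
  s0 (successors ∅): φ is true.
  s1 (successors {s2, s3, s6}): φ is true.
  s2 (successors {s0, s7}): φ is false.
  s3 (successors {s6, s7}): φ is false.
  s4 (successors {s2, s5}): φ is true.
  s5 (successors {s4, s6}): φ is true.
  s6 (successors {s4}): φ is true.
  s7 (successors {s0, s5, s7}): φ is false.
For instance, at s3:
  At s3: \Box s requires s at every successor {s6, s7}.
    s fails at s7, so \Box s is false at s3.
Satisfying worlds: {s0, s1, s4, s5, s6}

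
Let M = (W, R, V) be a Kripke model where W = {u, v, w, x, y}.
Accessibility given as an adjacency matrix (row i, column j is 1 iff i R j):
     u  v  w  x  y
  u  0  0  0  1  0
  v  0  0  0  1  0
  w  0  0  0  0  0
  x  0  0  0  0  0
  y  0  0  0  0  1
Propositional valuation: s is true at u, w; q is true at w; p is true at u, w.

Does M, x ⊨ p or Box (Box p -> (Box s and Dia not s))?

At x: p is false, Box (Box p -> (Box s and Dia not s)) is true, so p or Box (Box p -> (Box s and Dia not s)) is true.
  At x: no accessible worlds, so Box (Box p -> (Box s and Dia not s)) holds vacuously.

Yes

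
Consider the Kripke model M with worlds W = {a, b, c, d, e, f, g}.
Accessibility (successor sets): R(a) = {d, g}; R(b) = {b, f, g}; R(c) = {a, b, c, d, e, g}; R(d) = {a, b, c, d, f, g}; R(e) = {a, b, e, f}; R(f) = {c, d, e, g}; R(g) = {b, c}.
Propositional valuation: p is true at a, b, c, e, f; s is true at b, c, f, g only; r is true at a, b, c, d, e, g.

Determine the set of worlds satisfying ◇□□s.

none

Recall that □ψ holds at a world iff ψ holds at every accessible world, and ◇ψ holds iff ψ holds at some accessible world.
Let φ = ◇□□s. Evaluate φ at each world:
  a (successors {d, g}): φ is false.
  b (successors {b, f, g}): φ is false.
  c (successors {a, b, c, d, e, g}): φ is false.
  d (successors {a, b, c, d, f, g}): φ is false.
  e (successors {a, b, e, f}): φ is false.
  f (successors {c, d, e, g}): φ is false.
  g (successors {b, c}): φ is false.
For instance, at g:
  At g: ◇□□s requires □□s at some successor in {b, c}.
    At b: □□s is false.
    At c: □□s is false.
  So ◇□□s is false at g.
Satisfying worlds: none.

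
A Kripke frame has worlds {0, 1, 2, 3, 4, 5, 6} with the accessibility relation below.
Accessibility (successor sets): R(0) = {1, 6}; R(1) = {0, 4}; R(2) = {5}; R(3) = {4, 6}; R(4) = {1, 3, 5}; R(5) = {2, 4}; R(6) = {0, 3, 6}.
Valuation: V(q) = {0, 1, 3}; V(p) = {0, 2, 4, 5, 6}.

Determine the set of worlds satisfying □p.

1, 2, 3, 5

Let φ = □p. Evaluate φ at each world:
  0 (successors {1, 6}): φ is false.
  1 (successors {0, 4}): φ is true.
  2 (successors {5}): φ is true.
  3 (successors {4, 6}): φ is true.
  4 (successors {1, 3, 5}): φ is false.
  5 (successors {2, 4}): φ is true.
  6 (successors {0, 3, 6}): φ is false.
For instance, at 1:
  At 1: □p requires p at every successor {0, 4}.
    At 0: p is true.
    At 4: p is true.
  So □p is true at 1.
Satisfying worlds: {1, 2, 3, 5}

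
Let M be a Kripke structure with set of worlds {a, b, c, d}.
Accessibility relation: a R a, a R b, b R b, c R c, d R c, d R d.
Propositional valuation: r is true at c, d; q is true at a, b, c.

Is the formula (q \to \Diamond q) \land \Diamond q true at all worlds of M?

Yes

Recall that \Diamond ψ holds at a world iff ψ holds at some accessible world.
Let φ = (q \to \Diamond q) \land \Diamond q. Evaluate φ at each world:
  a (successors {a, b}): φ is true.
  b (successors {b}): φ is true.
  c (successors {c}): φ is true.
  d (successors {c, d}): φ is true.
For instance, at c:
  At c: q \to \Diamond q is true, \Diamond q is true, so (q \to \Diamond q) \land \Diamond q is true.
    At c: q is true, \Diamond q is true, so q \to \Diamond q is true.
      At c: \Diamond q requires q at some successor in {c}.
        q holds at c, so \Diamond q is true at c.
    At c: \Diamond q requires q at some successor in {c}.
      q holds at c, so \Diamond q is true at c.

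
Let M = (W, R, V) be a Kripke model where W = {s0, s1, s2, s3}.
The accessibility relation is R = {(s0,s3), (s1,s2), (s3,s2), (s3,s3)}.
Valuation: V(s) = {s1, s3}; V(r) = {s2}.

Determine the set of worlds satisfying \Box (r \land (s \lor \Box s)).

Let φ = \Box (r \land (s \lor \Box s)). Evaluate φ at each world:
  s0 (successors {s3}): φ is false.
  s1 (successors {s2}): φ is true.
  s2 (successors ∅): φ is true.
  s3 (successors {s2, s3}): φ is false.
For instance, at s1:
  At s1: \Box (r \land (s \lor \Box s)) requires r \land (s \lor \Box s) at every successor {s2}.
      At s2: r is true, s \lor \Box s is true, so r \land (s \lor \Box s) is true.
  So \Box (r \land (s \lor \Box s)) is true at s1.
Satisfying worlds: {s1, s2}

s1, s2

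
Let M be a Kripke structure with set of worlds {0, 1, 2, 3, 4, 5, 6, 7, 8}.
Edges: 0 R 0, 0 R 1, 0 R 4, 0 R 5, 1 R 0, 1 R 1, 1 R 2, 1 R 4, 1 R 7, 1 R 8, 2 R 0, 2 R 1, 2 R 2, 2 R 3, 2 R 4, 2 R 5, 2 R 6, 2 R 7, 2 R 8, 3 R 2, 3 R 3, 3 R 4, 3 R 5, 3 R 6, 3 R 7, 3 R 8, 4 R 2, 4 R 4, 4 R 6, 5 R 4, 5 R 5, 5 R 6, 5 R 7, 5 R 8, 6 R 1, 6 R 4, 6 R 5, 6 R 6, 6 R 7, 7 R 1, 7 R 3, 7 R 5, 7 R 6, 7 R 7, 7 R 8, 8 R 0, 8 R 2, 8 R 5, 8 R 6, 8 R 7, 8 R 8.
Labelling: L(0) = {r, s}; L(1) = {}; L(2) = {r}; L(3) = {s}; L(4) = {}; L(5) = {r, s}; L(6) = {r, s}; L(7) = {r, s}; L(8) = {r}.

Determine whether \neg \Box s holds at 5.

Yes

Recall that \Box ψ holds at a world iff ψ holds at every accessible world, and \Diamond ψ holds iff ψ holds at some accessible world.
At 5: \Box s is false, so \neg \Box s is true.
  At 5: \Box s requires s at every successor {4, 5, 6, 7, 8}.
    s fails at 4, so \Box s is false at 5.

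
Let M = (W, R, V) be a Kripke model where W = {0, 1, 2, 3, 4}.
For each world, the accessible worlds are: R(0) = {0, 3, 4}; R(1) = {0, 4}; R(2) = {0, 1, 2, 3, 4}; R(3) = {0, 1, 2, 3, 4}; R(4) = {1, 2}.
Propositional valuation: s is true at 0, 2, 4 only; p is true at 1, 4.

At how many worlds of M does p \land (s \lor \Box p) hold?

Let φ = p \land (s \lor \Box p). Evaluate φ at each world:
  0 (successors {0, 3, 4}): φ is false.
  1 (successors {0, 4}): φ is false.
  2 (successors {0, 1, 2, 3, 4}): φ is false.
  3 (successors {0, 1, 2, 3, 4}): φ is false.
  4 (successors {1, 2}): φ is true.
For instance, at 4:
  At 4: p is true, s \lor \Box p is true, so p \land (s \lor \Box p) is true.
    At 4: s is true, \Box p is false, so s \lor \Box p is true.
      At 4: \Box p requires p at every successor {1, 2}.
        p fails at 2, so \Box p is false at 4.
Satisfying worlds: {4}

1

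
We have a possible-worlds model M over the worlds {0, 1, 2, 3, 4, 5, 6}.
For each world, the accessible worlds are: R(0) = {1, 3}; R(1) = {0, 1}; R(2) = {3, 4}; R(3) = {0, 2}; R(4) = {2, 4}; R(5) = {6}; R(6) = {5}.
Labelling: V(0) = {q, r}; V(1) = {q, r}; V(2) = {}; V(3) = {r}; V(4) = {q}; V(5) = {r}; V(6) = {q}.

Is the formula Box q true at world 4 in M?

No

At 4: Box q requires q at every successor {2, 4}.
  q fails at 2, so Box q is false at 4.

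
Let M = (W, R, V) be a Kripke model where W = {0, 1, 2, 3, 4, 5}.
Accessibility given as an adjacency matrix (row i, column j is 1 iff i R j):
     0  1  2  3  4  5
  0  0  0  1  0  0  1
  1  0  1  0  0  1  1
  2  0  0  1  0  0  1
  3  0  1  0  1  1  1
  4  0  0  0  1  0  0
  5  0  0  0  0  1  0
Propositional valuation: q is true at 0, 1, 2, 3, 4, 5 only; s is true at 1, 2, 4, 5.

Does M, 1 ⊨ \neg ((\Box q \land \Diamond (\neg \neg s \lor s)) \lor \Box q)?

No

At 1: (\Box q \land \Diamond (\neg \neg s \lor s)) \lor \Box q is true, so \neg ((\Box q \land \Diamond (\neg \neg s \lor s)) \lor \Box q) is false.
  At 1: \Box q \land \Diamond (\neg \neg s \lor s) is true, \Box q is true, so (\Box q \land \Diamond (\neg \neg s \lor s)) \lor \Box q is true.
    At 1: \Box q is true, \Diamond (\neg \neg s \lor s) is true, so \Box q \land \Diamond (\neg \neg s \lor s) is true.
      At 1: \Box q requires q at every successor {1, 4, 5}.
        At 1: q is true.
        At 4: q is true.
        At 5: q is true.
      So \Box q is true at 1.
      At 1: \Diamond (\neg \neg s \lor s) requires \neg \neg s \lor s at some successor in {1, 4, 5}.
        \neg \neg s \lor s holds at 1, so \Diamond (\neg \neg s \lor s) is true at 1.
    At 1: \Box q requires q at every successor {1, 4, 5}.
      At 1: q is true.
      At 4: q is true.
      At 5: q is true.
    So \Box q is true at 1.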